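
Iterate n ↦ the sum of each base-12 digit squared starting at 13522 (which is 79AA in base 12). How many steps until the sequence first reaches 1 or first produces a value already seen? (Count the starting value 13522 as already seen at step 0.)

14

13522 = (7,9,10,10)_12 → 7² + 9² + 10² + 10² = 49 + 81 + 100 + 100 = 330
330 = (2,3,6)_12 → 2² + 3² + 6² = 4 + 9 + 36 = 49
49 = (4,1)_12 → 4² + 1² = 16 + 1 = 17
17 = (1,5)_12 → 1² + 5² = 1 + 25 = 26
26 = (2,2)_12 → 2² + 2² = 4 + 4 = 8
8 = (8)_12 → 8² = 64
64 = (5,4)_12 → 5² + 4² = 25 + 16 = 41
41 = (3,5)_12 → 3² + 5² = 9 + 25 = 34
34 = (2,10)_12 → 2² + 10² = 4 + 100 = 104
104 = (8,8)_12 → 8² + 8² = 64 + 64 = 128
128 = (10,8)_12 → 10² + 8² = 100 + 64 = 164
164 = (1,1,8)_12 → 1² + 1² + 8² = 1 + 1 + 64 = 66
66 = (5,6)_12 → 5² + 6² = 25 + 36 = 61
61 = (5,1)_12 → 5² + 1² = 25 + 1 = 26  — 26 repeats.
That took 14 steps.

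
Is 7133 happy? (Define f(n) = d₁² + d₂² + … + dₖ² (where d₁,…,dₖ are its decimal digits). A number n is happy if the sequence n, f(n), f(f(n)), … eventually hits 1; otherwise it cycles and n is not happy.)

7133 → 7² + 1² + 3² + 3² = 49 + 1 + 9 + 9 = 68
68 → 6² + 8² = 36 + 64 = 100
100 → 1² + 0² + 0² = 1 + 0 + 0 = 1  — reached 1.

happy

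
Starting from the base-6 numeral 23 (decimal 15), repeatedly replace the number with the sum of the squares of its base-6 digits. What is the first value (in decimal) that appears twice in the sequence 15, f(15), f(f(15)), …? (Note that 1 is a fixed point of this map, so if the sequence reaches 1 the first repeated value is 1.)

15 = (2,3)_6 → 2² + 3² = 13
13 = (2,1)_6 → 2² + 1² = 5
5 = (5)_6 → 5² = 25
25 = (4,1)_6 → 4² + 1² = 17
17 = (2,5)_6 → 2² + 5² = 29
29 = (4,5)_6 → 4² + 5² = 41
41 = (1,0,5)_6 → 1² + 0² + 5² = 26
26 = (4,2)_6 → 4² + 2² = 20
20 = (3,2)_6 → 3² + 2² = 13  — 13 already appeared earlier.

13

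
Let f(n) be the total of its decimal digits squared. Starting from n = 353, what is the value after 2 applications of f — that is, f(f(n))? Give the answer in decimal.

25

353 → 3² + 5² + 3² = 9 + 25 + 9 = 43
43 → 4² + 3² = 16 + 9 = 25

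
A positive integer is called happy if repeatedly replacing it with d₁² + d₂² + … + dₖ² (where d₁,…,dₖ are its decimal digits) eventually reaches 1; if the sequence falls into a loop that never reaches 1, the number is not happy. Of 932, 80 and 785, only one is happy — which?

932

932: 932 → 94 → 97 → 130 → 10 → 1  — reaches 1 (happy)
80: 80 → 64 → 52 → 29 → 85 → 89 → 145 → 42 → 20 → 4 → 16 → 37 → 58 → 89  — repeats 89 (not happy)
785: 785 → 138 → 74 → 65 → 61 → 37 → 58 → 89 → 145 → 42 → 20 → 4 → 16 → 37  — repeats 37 (not happy)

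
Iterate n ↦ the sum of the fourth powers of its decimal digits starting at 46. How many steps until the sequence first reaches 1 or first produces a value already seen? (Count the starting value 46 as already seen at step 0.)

46 → 4⁴ + 6⁴ = 1552
1552 → 1⁴ + 5⁴ + 5⁴ + 2⁴ = 1267
1267 → 1⁴ + 2⁴ + 6⁴ + 7⁴ = 3714
3714 → 3⁴ + 7⁴ + 1⁴ + 4⁴ = 2739
2739 → 2⁴ + 7⁴ + 3⁴ + 9⁴ = 9059
9059 → 9⁴ + 0⁴ + 5⁴ + 9⁴ = 13747
13747 → 1⁴ + 3⁴ + 7⁴ + 4⁴ + 7⁴ = 5140
5140 → 5⁴ + 1⁴ + 4⁴ + 0⁴ = 882
882 → 8⁴ + 8⁴ + 2⁴ = 8208
8208 → 8⁴ + 2⁴ + 0⁴ + 8⁴ = 8208  — 8208 repeats.
That took 10 steps.

10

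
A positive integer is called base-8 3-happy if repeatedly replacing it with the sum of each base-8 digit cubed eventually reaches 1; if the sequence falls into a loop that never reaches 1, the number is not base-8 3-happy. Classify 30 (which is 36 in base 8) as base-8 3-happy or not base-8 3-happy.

not base-8 3-happy

30 = (3,6)_8 → 3³ + 6³ = 27 + 216 = 243
243 = (3,6,3)_8 → 3³ + 6³ + 3³ = 27 + 216 + 27 = 270
270 = (4,1,6)_8 → 4³ + 1³ + 6³ = 64 + 1 + 216 = 281
281 = (4,3,1)_8 → 4³ + 3³ + 1³ = 64 + 27 + 1 = 92
92 = (1,3,4)_8 → 1³ + 3³ + 4³ = 1 + 27 + 64 = 92  — 92 already seen; the sequence cycles without reaching 1.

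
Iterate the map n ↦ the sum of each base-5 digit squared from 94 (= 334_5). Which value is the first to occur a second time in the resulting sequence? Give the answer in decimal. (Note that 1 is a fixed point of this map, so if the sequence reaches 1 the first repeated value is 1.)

18

94 = (3,3,4)_5 → 3² + 3² + 4² = 9 + 9 + 16 = 34
34 = (1,1,4)_5 → 1² + 1² + 4² = 1 + 1 + 16 = 18
18 = (3,3)_5 → 3² + 3² = 9 + 9 = 18  — 18 already appeared earlier.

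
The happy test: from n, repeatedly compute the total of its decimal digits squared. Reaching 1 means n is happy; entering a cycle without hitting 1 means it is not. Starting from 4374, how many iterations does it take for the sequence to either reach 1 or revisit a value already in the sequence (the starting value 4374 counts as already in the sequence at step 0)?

13

4374 → 4² + 3² + 7² + 4² = 16 + 9 + 49 + 16 = 90
90 → 9² + 0² = 81 + 0 = 81
81 → 8² + 1² = 64 + 1 = 65
65 → 6² + 5² = 36 + 25 = 61
61 → 6² + 1² = 36 + 1 = 37
37 → 3² + 7² = 9 + 49 = 58
58 → 5² + 8² = 25 + 64 = 89
89 → 8² + 9² = 64 + 81 = 145
145 → 1² + 4² + 5² = 1 + 16 + 25 = 42
42 → 4² + 2² = 16 + 4 = 20
20 → 2² + 0² = 4 + 0 = 4
4 → 4² = 16
16 → 1² + 6² = 1 + 36 = 37  — 37 repeats.
That took 13 steps.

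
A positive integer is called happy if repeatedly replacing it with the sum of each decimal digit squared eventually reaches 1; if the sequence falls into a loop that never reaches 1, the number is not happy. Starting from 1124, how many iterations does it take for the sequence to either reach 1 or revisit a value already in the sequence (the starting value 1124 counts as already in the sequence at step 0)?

1124 → 1² + 1² + 2² + 4² = 1 + 1 + 4 + 16 = 22
22 → 2² + 2² = 4 + 4 = 8
8 → 8² = 64
64 → 6² + 4² = 36 + 16 = 52
52 → 5² + 2² = 25 + 4 = 29
29 → 2² + 9² = 4 + 81 = 85
85 → 8² + 5² = 64 + 25 = 89
89 → 8² + 9² = 64 + 81 = 145
145 → 1² + 4² + 5² = 1 + 16 + 25 = 42
42 → 4² + 2² = 16 + 4 = 20
20 → 2² + 0² = 4 + 0 = 4
4 → 4² = 16
16 → 1² + 6² = 1 + 36 = 37
37 → 3² + 7² = 9 + 49 = 58
58 → 5² + 8² = 25 + 64 = 89  — 89 repeats.
That took 15 steps.

15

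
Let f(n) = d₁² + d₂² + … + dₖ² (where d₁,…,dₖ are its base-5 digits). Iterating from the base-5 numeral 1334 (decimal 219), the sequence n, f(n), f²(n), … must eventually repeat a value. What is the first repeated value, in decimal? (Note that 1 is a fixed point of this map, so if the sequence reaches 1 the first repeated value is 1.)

219 = (1,3,3,4)_5 → 35
35 = (1,2,0)_5 → 5
5 = (1,0)_5 → 1  — reached the fixed point 1.
1 → 1, so 1 is the first repeated value.

1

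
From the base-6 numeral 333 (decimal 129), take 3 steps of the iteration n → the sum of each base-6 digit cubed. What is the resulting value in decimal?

129 = (3,3,3)_6 → 3³ + 3³ + 3³ = 81
81 = (2,1,3)_6 → 2³ + 1³ + 3³ = 36
36 = (1,0,0)_6 → 1³ + 0³ + 0³ = 1

1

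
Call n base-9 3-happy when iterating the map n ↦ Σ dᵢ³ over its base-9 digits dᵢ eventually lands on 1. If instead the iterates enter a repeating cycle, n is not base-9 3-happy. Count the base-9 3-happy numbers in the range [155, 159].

2

155: 155 → 521 → 755 → 521  (repeats 521)
156: 156 → 540 → 432 → 152 → 856 → 128 → 134 → 638 → 1198 → 470 → 476 → 980 → 540  (repeats 540)
157: 157 → 577 → 345 → 99 → 9 → 1  (reaches 1)
158: 158 → 638 → 1198 → 470 → 476 → 980 → 540 → 432 → 152 → 856 → 128 → 134 → 638  (repeats 638)
159: 159 → 729 → 1  (reaches 1)
base-9 3-happy: 157, 159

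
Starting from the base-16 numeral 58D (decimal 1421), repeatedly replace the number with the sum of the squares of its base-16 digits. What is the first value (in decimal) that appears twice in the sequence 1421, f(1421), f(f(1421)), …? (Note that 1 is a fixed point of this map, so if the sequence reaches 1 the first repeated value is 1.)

1421 = (5,8,13)_16 → 5² + 8² + 13² = 25 + 64 + 169 = 258
258 = (1,0,2)_16 → 1² + 0² + 2² = 1 + 0 + 4 = 5
5 = (5)_16 → 5² = 25
25 = (1,9)_16 → 1² + 9² = 1 + 81 = 82
82 = (5,2)_16 → 5² + 2² = 25 + 4 = 29
29 = (1,13)_16 → 1² + 13² = 1 + 169 = 170
170 = (10,10)_16 → 10² + 10² = 100 + 100 = 200
200 = (12,8)_16 → 12² + 8² = 144 + 64 = 208
208 = (13,0)_16 → 13² + 0² = 169 + 0 = 169
169 = (10,9)_16 → 10² + 9² = 100 + 81 = 181
181 = (11,5)_16 → 11² + 5² = 121 + 25 = 146
146 = (9,2)_16 → 9² + 2² = 81 + 4 = 85
85 = (5,5)_16 → 5² + 5² = 25 + 25 = 50
50 = (3,2)_16 → 3² + 2² = 9 + 4 = 13
13 = (13)_16 → 13² = 169  — 169 already appeared earlier.

169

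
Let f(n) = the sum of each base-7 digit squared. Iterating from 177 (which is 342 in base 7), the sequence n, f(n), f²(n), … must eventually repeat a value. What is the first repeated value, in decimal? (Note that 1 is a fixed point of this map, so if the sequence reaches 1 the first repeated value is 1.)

29

177 = (3,4,2)_7 → 3² + 4² + 2² = 9 + 16 + 4 = 29
29 = (4,1)_7 → 4² + 1² = 16 + 1 = 17
17 = (2,3)_7 → 2² + 3² = 4 + 9 = 13
13 = (1,6)_7 → 1² + 6² = 1 + 36 = 37
37 = (5,2)_7 → 5² + 2² = 25 + 4 = 29  — 29 already appeared earlier.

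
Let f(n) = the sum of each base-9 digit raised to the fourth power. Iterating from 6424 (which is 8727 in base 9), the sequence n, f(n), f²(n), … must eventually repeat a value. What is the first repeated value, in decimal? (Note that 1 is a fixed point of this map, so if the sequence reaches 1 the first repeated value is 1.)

4098

6424 = (8,7,2,7)_9 → 8⁴ + 7⁴ + 2⁴ + 7⁴ = 8914
8914 = (1,3,2,0,4)_9 → 1⁴ + 3⁴ + 2⁴ + 0⁴ + 4⁴ = 354
354 = (4,3,3)_9 → 4⁴ + 3⁴ + 3⁴ = 418
418 = (5,1,4)_9 → 5⁴ + 1⁴ + 4⁴ = 882
882 = (1,1,8,0)_9 → 1⁴ + 1⁴ + 8⁴ + 0⁴ = 4098
4098 = (5,5,5,3)_9 → 5⁴ + 5⁴ + 5⁴ + 3⁴ = 1956
1956 = (2,6,1,3)_9 → 2⁴ + 6⁴ + 1⁴ + 3⁴ = 1394
1394 = (1,8,1,8)_9 → 1⁴ + 8⁴ + 1⁴ + 8⁴ = 8194
8194 = (1,2,2,1,4)_9 → 1⁴ + 2⁴ + 2⁴ + 1⁴ + 4⁴ = 290
290 = (3,5,2)_9 → 3⁴ + 5⁴ + 2⁴ = 722
722 = (8,8,2)_9 → 8⁴ + 8⁴ + 2⁴ = 8208
8208 = (1,2,2,3,0)_9 → 1⁴ + 2⁴ + 2⁴ + 3⁴ + 0⁴ = 114
114 = (1,3,6)_9 → 1⁴ + 3⁴ + 6⁴ = 1378
1378 = (1,8,0,1)_9 → 1⁴ + 8⁴ + 0⁴ + 1⁴ = 4098  — 4098 already appeared earlier.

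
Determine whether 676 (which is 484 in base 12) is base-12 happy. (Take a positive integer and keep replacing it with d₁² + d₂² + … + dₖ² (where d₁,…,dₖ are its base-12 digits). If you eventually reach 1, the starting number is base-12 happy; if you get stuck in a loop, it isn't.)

not base-12 happy

676 = (4,8,4)_12 → 4² + 8² + 4² = 16 + 64 + 16 = 96
96 = (8,0)_12 → 8² + 0² = 64 + 0 = 64
64 = (5,4)_12 → 5² + 4² = 25 + 16 = 41
41 = (3,5)_12 → 3² + 5² = 9 + 25 = 34
34 = (2,10)_12 → 2² + 10² = 4 + 100 = 104
104 = (8,8)_12 → 8² + 8² = 64 + 64 = 128
128 = (10,8)_12 → 10² + 8² = 100 + 64 = 164
164 = (1,1,8)_12 → 1² + 1² + 8² = 1 + 1 + 64 = 66
66 = (5,6)_12 → 5² + 6² = 25 + 36 = 61
61 = (5,1)_12 → 5² + 1² = 25 + 1 = 26
26 = (2,2)_12 → 2² + 2² = 4 + 4 = 8
8 = (8)_12 → 8² = 64  — 64 already seen; the sequence cycles without reaching 1.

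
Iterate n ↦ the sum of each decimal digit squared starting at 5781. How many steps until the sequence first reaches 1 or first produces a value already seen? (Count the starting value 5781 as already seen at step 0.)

6

5781 → 5² + 7² + 8² + 1² = 139
139 → 1² + 3² + 9² = 91
91 → 9² + 1² = 82
82 → 8² + 2² = 68
68 → 6² + 8² = 100
100 → 1² + 0² + 0² = 1  — reached 1.
That took 6 steps.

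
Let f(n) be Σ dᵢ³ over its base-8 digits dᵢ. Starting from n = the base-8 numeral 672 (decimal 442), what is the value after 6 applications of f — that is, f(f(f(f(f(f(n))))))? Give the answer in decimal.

469

442 = (6,7,2)_8 → 6³ + 7³ + 2³ = 216 + 343 + 8 = 567
567 = (1,0,6,7)_8 → 1³ + 0³ + 6³ + 7³ = 1 + 0 + 216 + 343 = 560
560 = (1,0,6,0)_8 → 1³ + 0³ + 6³ + 0³ = 1 + 0 + 216 + 0 = 217
217 = (3,3,1)_8 → 3³ + 3³ + 1³ = 27 + 27 + 1 = 55
55 = (6,7)_8 → 6³ + 7³ = 216 + 343 = 559
559 = (1,0,5,7)_8 → 1³ + 0³ + 5³ + 7³ = 1 + 0 + 125 + 343 = 469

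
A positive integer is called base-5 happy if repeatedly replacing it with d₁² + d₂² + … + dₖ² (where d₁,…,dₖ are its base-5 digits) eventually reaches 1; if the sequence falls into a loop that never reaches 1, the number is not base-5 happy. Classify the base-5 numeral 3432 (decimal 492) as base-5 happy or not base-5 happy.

not base-5 happy

492 = (3,4,3,2)_5 → 3² + 4² + 3² + 2² = 9 + 16 + 9 + 4 = 38
38 = (1,2,3)_5 → 1² + 2² + 3² = 1 + 4 + 9 = 14
14 = (2,4)_5 → 2² + 4² = 4 + 16 = 20
20 = (4,0)_5 → 4² + 0² = 16 + 0 = 16
16 = (3,1)_5 → 3² + 1² = 9 + 1 = 10
10 = (2,0)_5 → 2² + 0² = 4 + 0 = 4
4 = (4)_5 → 4² = 16  — 16 already seen; the sequence cycles without reaching 1.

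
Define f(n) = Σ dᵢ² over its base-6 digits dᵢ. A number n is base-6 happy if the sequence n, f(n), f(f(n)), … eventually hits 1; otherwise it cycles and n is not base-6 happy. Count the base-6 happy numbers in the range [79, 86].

1

79: 79 → 6 → 1  — base-6 happy
80: 80 → 9 → 10 → 17 → 29 → 41 → 26 → 20 → 13 → 5 → 25 → 17  — not base-6 happy
81: 81 → 14 → 8 → 5 → 25 → 17 → 29 → 41 → 26 → 20 → 13 → 5  — not base-6 happy
82: 82 → 21 → 18 → 9 → 10 → 17 → 29 → 41 → 26 → 20 → 13 → 5 → 25 → 17  — not base-6 happy
83: 83 → 30 → 25 → 17 → 29 → 41 → 26 → 20 → 13 → 5 → 25  — not base-6 happy
84: 84 → 8 → 5 → 25 → 17 → 29 → 41 → 26 → 20 → 13 → 5  — not base-6 happy
85: 85 → 9 → 10 → 17 → 29 → 41 → 26 → 20 → 13 → 5 → 25 → 17  — not base-6 happy
86: 86 → 12 → 4 → 16 → 20 → 13 → 5 → 25 → 17 → 29 → 41 → 26 → 20  — not base-6 happy
base-6 happy: 79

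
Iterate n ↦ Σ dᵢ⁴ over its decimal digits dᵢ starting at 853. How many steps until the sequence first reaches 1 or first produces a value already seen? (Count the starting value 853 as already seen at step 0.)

13

853 → 8⁴ + 5⁴ + 3⁴ = 4096 + 625 + 81 = 4802
4802 → 4⁴ + 8⁴ + 0⁴ + 2⁴ = 256 + 4096 + 0 + 16 = 4368
4368 → 4⁴ + 3⁴ + 6⁴ + 8⁴ = 256 + 81 + 1296 + 4096 = 5729
5729 → 5⁴ + 7⁴ + 2⁴ + 9⁴ = 625 + 2401 + 16 + 6561 = 9603
9603 → 9⁴ + 6⁴ + 0⁴ + 3⁴ = 6561 + 1296 + 0 + 81 = 7938
7938 → 7⁴ + 9⁴ + 3⁴ + 8⁴ = 2401 + 6561 + 81 + 4096 = 13139
13139 → 1⁴ + 3⁴ + 1⁴ + 3⁴ + 9⁴ = 1 + 81 + 1 + 81 + 6561 = 6725
6725 → 6⁴ + 7⁴ + 2⁴ + 5⁴ = 1296 + 2401 + 16 + 625 = 4338
4338 → 4⁴ + 3⁴ + 3⁴ + 8⁴ = 256 + 81 + 81 + 4096 = 4514
4514 → 4⁴ + 5⁴ + 1⁴ + 4⁴ = 256 + 625 + 1 + 256 = 1138
1138 → 1⁴ + 1⁴ + 3⁴ + 8⁴ = 1 + 1 + 81 + 4096 = 4179
4179 → 4⁴ + 1⁴ + 7⁴ + 9⁴ = 256 + 1 + 2401 + 6561 = 9219
9219 → 9⁴ + 2⁴ + 1⁴ + 9⁴ = 6561 + 16 + 1 + 6561 = 13139  — 13139 repeats.
That took 13 steps.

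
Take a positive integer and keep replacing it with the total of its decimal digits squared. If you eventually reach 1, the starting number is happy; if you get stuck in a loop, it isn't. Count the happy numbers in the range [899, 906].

899: 899 → 226 → 44 → 32 → 13 → 10 → 1  (reaches 1)
900: 900 → 81 → 65 → 61 → 37 → 58 → 89 → 145 → 42 → 20 → 4 → 16 → 37  (repeats 37)
901: 901 → 82 → 68 → 100 → 1  (reaches 1)
902: 902 → 85 → 89 → 145 → 42 → 20 → 4 → 16 → 37 → 58 → 89  (repeats 89)
903: 903 → 90 → 81 → 65 → 61 → 37 → 58 → 89 → 145 → 42 → 20 → 4 → 16 → 37  (repeats 37)
904: 904 → 97 → 130 → 10 → 1  (reaches 1)
905: 905 → 106 → 37 → 58 → 89 → 145 → 42 → 20 → 4 → 16 → 37  (repeats 37)
906: 906 → 117 → 51 → 26 → 40 → 16 → 37 → 58 → 89 → 145 → 42 → 20 → 4 → 16  (repeats 16)
happy: 899, 901, 904

3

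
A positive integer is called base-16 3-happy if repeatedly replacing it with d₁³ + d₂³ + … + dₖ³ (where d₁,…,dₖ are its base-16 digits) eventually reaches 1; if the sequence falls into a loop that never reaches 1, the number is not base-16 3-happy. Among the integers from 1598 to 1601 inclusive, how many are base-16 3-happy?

1

1598: 1598 → 2987 → 3662 → 5552 → 1457 → 1457  — not base-16 3-happy
1599: 1599 → 3618 → 2760 → 3240 → 3240  — not base-16 3-happy
1600: 1600 → 280 → 514 → 16 → 1  — base-16 3-happy
1601: 1601 → 281 → 731 → 3536 → 4394 → 1010 → 3410 → 2330 → 1730 → 1952 → 1343 → 3527 → 4268 → 2729 → 2729  — not base-16 3-happy
base-16 3-happy: 1600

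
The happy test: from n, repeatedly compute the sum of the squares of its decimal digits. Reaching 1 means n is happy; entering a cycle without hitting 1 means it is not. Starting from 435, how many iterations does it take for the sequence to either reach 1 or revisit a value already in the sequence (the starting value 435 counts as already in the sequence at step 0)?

435 → 4² + 3² + 5² = 50
50 → 5² + 0² = 25
25 → 2² + 5² = 29
29 → 2² + 9² = 85
85 → 8² + 5² = 89
89 → 8² + 9² = 145
145 → 1² + 4² + 5² = 42
42 → 4² + 2² = 20
20 → 2² + 0² = 4
4 → 4² = 16
16 → 1² + 6² = 37
37 → 3² + 7² = 58
58 → 5² + 8² = 89  — 89 repeats.
That took 13 steps.

13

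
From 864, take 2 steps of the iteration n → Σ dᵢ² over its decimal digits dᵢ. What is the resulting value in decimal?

864 → 8² + 6² + 4² = 116
116 → 1² + 1² + 6² = 38

38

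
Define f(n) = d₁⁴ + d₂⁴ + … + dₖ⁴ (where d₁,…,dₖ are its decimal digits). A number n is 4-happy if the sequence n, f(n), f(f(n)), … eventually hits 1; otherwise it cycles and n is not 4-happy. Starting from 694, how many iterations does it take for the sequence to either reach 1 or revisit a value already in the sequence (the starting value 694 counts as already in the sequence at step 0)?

9

694 → 6⁴ + 9⁴ + 4⁴ = 1296 + 6561 + 256 = 8113
8113 → 8⁴ + 1⁴ + 1⁴ + 3⁴ = 4096 + 1 + 1 + 81 = 4179
4179 → 4⁴ + 1⁴ + 7⁴ + 9⁴ = 256 + 1 + 2401 + 6561 = 9219
9219 → 9⁴ + 2⁴ + 1⁴ + 9⁴ = 6561 + 16 + 1 + 6561 = 13139
13139 → 1⁴ + 3⁴ + 1⁴ + 3⁴ + 9⁴ = 1 + 81 + 1 + 81 + 6561 = 6725
6725 → 6⁴ + 7⁴ + 2⁴ + 5⁴ = 1296 + 2401 + 16 + 625 = 4338
4338 → 4⁴ + 3⁴ + 3⁴ + 8⁴ = 256 + 81 + 81 + 4096 = 4514
4514 → 4⁴ + 5⁴ + 1⁴ + 4⁴ = 256 + 625 + 1 + 256 = 1138
1138 → 1⁴ + 1⁴ + 3⁴ + 8⁴ = 1 + 1 + 81 + 4096 = 4179  — 4179 repeats.
That took 9 steps.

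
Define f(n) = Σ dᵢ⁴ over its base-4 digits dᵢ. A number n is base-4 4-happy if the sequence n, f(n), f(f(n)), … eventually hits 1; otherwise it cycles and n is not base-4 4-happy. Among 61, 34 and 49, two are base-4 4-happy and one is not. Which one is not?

61

61: 61 → 163 → 113 → 83 → 83  — repeats 83 (not base-4 4-happy)
34: 34 → 32 → 16 → 1  — reaches 1 (base-4 4-happy)
49: 49 → 82 → 18 → 17 → 2 → 16 → 1  — reaches 1 (base-4 4-happy)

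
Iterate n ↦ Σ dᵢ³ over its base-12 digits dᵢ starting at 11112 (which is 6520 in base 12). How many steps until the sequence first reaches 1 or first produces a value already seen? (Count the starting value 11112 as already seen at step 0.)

11112 = (6,5,2,0)_12 → 6³ + 5³ + 2³ + 0³ = 216 + 125 + 8 + 0 = 349
349 = (2,5,1)_12 → 2³ + 5³ + 1³ = 8 + 125 + 1 = 134
134 = (11,2)_12 → 11³ + 2³ = 1331 + 8 = 1339
1339 = (9,3,7)_12 → 9³ + 3³ + 7³ = 729 + 27 + 343 = 1099
1099 = (7,7,7)_12 → 7³ + 7³ + 7³ = 343 + 343 + 343 = 1029
1029 = (7,1,9)_12 → 7³ + 1³ + 9³ = 343 + 1 + 729 = 1073
1073 = (7,5,5)_12 → 7³ + 5³ + 5³ = 343 + 125 + 125 = 593
593 = (4,1,5)_12 → 4³ + 1³ + 5³ = 64 + 1 + 125 = 190
190 = (1,3,10)_12 → 1³ + 3³ + 10³ = 1 + 27 + 1000 = 1028
1028 = (7,1,8)_12 → 7³ + 1³ + 8³ = 343 + 1 + 512 = 856
856 = (5,11,4)_12 → 5³ + 11³ + 4³ = 125 + 1331 + 64 = 1520
1520 = (10,6,8)_12 → 10³ + 6³ + 8³ = 1000 + 216 + 512 = 1728
1728 = (1,0,0,0)_12 → 1³ + 0³ + 0³ + 0³ = 1 + 0 + 0 + 0 = 1  — reached 1.
That took 13 steps.

13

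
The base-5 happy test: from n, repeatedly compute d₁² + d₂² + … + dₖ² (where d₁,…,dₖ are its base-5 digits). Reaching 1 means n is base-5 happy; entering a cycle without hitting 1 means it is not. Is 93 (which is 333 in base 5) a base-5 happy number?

base-5 happy

93 = (3,3,3)_5 → 3² + 3² + 3² = 27
27 = (1,0,2)_5 → 1² + 0² + 2² = 5
5 = (1,0)_5 → 1² + 0² = 1  — reached 1.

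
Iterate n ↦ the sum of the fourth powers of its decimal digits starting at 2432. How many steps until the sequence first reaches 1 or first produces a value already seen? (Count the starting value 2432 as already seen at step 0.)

2432 → 2⁴ + 4⁴ + 3⁴ + 2⁴ = 16 + 256 + 81 + 16 = 369
369 → 3⁴ + 6⁴ + 9⁴ = 81 + 1296 + 6561 = 7938
7938 → 7⁴ + 9⁴ + 3⁴ + 8⁴ = 2401 + 6561 + 81 + 4096 = 13139
13139 → 1⁴ + 3⁴ + 1⁴ + 3⁴ + 9⁴ = 1 + 81 + 1 + 81 + 6561 = 6725
6725 → 6⁴ + 7⁴ + 2⁴ + 5⁴ = 1296 + 2401 + 16 + 625 = 4338
4338 → 4⁴ + 3⁴ + 3⁴ + 8⁴ = 256 + 81 + 81 + 4096 = 4514
4514 → 4⁴ + 5⁴ + 1⁴ + 4⁴ = 256 + 625 + 1 + 256 = 1138
1138 → 1⁴ + 1⁴ + 3⁴ + 8⁴ = 1 + 1 + 81 + 4096 = 4179
4179 → 4⁴ + 1⁴ + 7⁴ + 9⁴ = 256 + 1 + 2401 + 6561 = 9219
9219 → 9⁴ + 2⁴ + 1⁴ + 9⁴ = 6561 + 16 + 1 + 6561 = 13139  — 13139 repeats.
That took 10 steps.

10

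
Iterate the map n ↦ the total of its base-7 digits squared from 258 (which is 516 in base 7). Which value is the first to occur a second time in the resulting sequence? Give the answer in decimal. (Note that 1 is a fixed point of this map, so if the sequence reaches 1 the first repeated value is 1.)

10

258 = (5,1,6)_7 → 5² + 1² + 6² = 25 + 1 + 36 = 62
62 = (1,1,6)_7 → 1² + 1² + 6² = 1 + 1 + 36 = 38
38 = (5,3)_7 → 5² + 3² = 25 + 9 = 34
34 = (4,6)_7 → 4² + 6² = 16 + 36 = 52
52 = (1,0,3)_7 → 1² + 0² + 3² = 1 + 0 + 9 = 10
10 = (1,3)_7 → 1² + 3² = 1 + 9 = 10  — 10 already appeared earlier.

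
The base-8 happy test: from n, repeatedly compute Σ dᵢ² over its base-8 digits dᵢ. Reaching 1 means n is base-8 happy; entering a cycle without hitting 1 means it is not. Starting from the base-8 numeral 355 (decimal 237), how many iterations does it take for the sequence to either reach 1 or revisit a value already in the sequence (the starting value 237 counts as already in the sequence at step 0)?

237 = (3,5,5)_8 → 3² + 5² + 5² = 9 + 25 + 25 = 59
59 = (7,3)_8 → 7² + 3² = 49 + 9 = 58
58 = (7,2)_8 → 7² + 2² = 49 + 4 = 53
53 = (6,5)_8 → 6² + 5² = 36 + 25 = 61
61 = (7,5)_8 → 7² + 5² = 49 + 25 = 74
74 = (1,1,2)_8 → 1² + 1² + 2² = 1 + 1 + 4 = 6
6 = (6)_8 → 6² = 36
36 = (4,4)_8 → 4² + 4² = 16 + 16 = 32
32 = (4,0)_8 → 4² + 0² = 16 + 0 = 16
16 = (2,0)_8 → 2² + 0² = 4 + 0 = 4
4 = (4)_8 → 4² = 16  — 16 repeats.
That took 11 steps.

11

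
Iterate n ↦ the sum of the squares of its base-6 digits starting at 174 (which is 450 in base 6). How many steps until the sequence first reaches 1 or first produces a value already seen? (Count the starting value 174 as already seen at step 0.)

9

174 = (4,5,0)_6 → 4² + 5² + 0² = 16 + 25 + 0 = 41
41 = (1,0,5)_6 → 1² + 0² + 5² = 1 + 0 + 25 = 26
26 = (4,2)_6 → 4² + 2² = 16 + 4 = 20
20 = (3,2)_6 → 3² + 2² = 9 + 4 = 13
13 = (2,1)_6 → 2² + 1² = 4 + 1 = 5
5 = (5)_6 → 5² = 25
25 = (4,1)_6 → 4² + 1² = 16 + 1 = 17
17 = (2,5)_6 → 2² + 5² = 4 + 25 = 29
29 = (4,5)_6 → 4² + 5² = 16 + 25 = 41  — 41 repeats.
That took 9 steps.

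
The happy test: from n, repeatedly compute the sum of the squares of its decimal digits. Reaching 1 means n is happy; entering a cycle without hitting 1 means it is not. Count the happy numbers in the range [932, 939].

932: 932 → 94 → 97 → 130 → 10 → 1  — happy
933: 933 → 99 → 162 → 41 → 17 → 50 → 25 → 29 → 85 → 89 → 145 → 42 → 20 → 4 → 16 → 37 → 58 → 89  — not happy
934: 934 → 106 → 37 → 58 → 89 → 145 → 42 → 20 → 4 → 16 → 37  — not happy
935: 935 → 115 → 27 → 53 → 34 → 25 → 29 → 85 → 89 → 145 → 42 → 20 → 4 → 16 → 37 → 58 → 89  — not happy
936: 936 → 126 → 41 → 17 → 50 → 25 → 29 → 85 → 89 → 145 → 42 → 20 → 4 → 16 → 37 → 58 → 89  — not happy
937: 937 → 139 → 91 → 82 → 68 → 100 → 1  — happy
938: 938 → 154 → 42 → 20 → 4 → 16 → 37 → 58 → 89 → 145 → 42  — not happy
939: 939 → 171 → 51 → 26 → 40 → 16 → 37 → 58 → 89 → 145 → 42 → 20 → 4 → 16  — not happy
happy: 932, 937

2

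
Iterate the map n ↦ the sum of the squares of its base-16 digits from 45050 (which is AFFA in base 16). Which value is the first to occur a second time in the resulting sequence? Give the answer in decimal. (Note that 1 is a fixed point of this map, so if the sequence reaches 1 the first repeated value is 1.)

45050 = (10,15,15,10)_16 → 10² + 15² + 15² + 10² = 650
650 = (2,8,10)_16 → 2² + 8² + 10² = 168
168 = (10,8)_16 → 10² + 8² = 164
164 = (10,4)_16 → 10² + 4² = 116
116 = (7,4)_16 → 7² + 4² = 65
65 = (4,1)_16 → 4² + 1² = 17
17 = (1,1)_16 → 1² + 1² = 2
2 = (2)_16 → 2² = 4
4 = (4)_16 → 4² = 16
16 = (1,0)_16 → 1² + 0² = 1  — reached the fixed point 1.
1 → 1, so 1 is the first repeated value.

1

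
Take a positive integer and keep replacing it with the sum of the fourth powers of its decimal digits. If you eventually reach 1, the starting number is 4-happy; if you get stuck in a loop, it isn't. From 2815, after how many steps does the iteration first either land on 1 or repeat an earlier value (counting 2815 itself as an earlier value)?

13

2815 → 4738
4738 → 6834
6834 → 5729
5729 → 9603
9603 → 7938
7938 → 13139
13139 → 6725
6725 → 4338
4338 → 4514
4514 → 1138
1138 → 4179
4179 → 9219
9219 → 13139  — 13139 repeats.
That took 13 steps.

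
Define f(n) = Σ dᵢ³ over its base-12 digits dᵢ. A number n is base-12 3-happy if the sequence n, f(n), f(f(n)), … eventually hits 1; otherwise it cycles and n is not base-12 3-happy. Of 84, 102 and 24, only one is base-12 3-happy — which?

84: 84 → 343 → 415 → 1351 → 1136 → 1855 → 1344 → 793 → 342 → 288 → 8 → 512 → 755 → 1464 → 1008 → 343  — repeats 343 (not base-12 3-happy)
102: 102 → 728 → 637 → 190 → 1028 → 856 → 1520 → 1728 → 1  — reaches 1 (base-12 3-happy)
24: 24 → 8 → 512 → 755 → 1464 → 1008 → 343 → 415 → 1351 → 1136 → 1855 → 1344 → 793 → 342 → 288 → 8  — repeats 8 (not base-12 3-happy)

102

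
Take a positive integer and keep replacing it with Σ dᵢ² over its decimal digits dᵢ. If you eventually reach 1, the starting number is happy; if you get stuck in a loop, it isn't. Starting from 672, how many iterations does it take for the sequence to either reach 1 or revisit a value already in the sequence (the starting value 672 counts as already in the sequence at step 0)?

9

672 → 6² + 7² + 2² = 36 + 49 + 4 = 89
89 → 8² + 9² = 64 + 81 = 145
145 → 1² + 4² + 5² = 1 + 16 + 25 = 42
42 → 4² + 2² = 16 + 4 = 20
20 → 2² + 0² = 4 + 0 = 4
4 → 4² = 16
16 → 1² + 6² = 1 + 36 = 37
37 → 3² + 7² = 9 + 49 = 58
58 → 5² + 8² = 25 + 64 = 89  — 89 repeats.
That took 9 steps.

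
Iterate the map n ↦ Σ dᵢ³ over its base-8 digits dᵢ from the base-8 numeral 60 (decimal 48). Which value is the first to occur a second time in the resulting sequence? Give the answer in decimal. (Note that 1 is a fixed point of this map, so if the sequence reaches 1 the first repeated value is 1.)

48 = (6,0)_8 → 6³ + 0³ = 216 + 0 = 216
216 = (3,3,0)_8 → 3³ + 3³ + 0³ = 27 + 27 + 0 = 54
54 = (6,6)_8 → 6³ + 6³ = 216 + 216 = 432
432 = (6,6,0)_8 → 6³ + 6³ + 0³ = 216 + 216 + 0 = 432  — 432 already appeared earlier.

432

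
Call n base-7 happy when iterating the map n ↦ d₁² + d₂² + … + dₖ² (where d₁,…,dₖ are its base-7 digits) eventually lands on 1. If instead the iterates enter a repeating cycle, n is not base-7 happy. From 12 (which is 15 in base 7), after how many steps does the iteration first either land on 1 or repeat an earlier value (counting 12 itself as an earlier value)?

5

12 = (1,5)_7 → 1² + 5² = 1 + 25 = 26
26 = (3,5)_7 → 3² + 5² = 9 + 25 = 34
34 = (4,6)_7 → 4² + 6² = 16 + 36 = 52
52 = (1,0,3)_7 → 1² + 0² + 3² = 1 + 0 + 9 = 10
10 = (1,3)_7 → 1² + 3² = 1 + 9 = 10  — 10 repeats.
That took 5 steps.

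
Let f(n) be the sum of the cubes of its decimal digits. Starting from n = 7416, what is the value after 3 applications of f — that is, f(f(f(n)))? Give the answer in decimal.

1032

7416 → 7³ + 4³ + 1³ + 6³ = 343 + 64 + 1 + 216 = 624
624 → 6³ + 2³ + 4³ = 216 + 8 + 64 = 288
288 → 2³ + 8³ + 8³ = 8 + 512 + 512 = 1032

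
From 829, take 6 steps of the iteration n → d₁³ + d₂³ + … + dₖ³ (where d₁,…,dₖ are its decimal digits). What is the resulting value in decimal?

829 → 8³ + 2³ + 9³ = 1249
1249 → 1³ + 2³ + 4³ + 9³ = 802
802 → 8³ + 0³ + 2³ = 520
520 → 5³ + 2³ + 0³ = 133
133 → 1³ + 3³ + 3³ = 55
55 → 5³ + 5³ = 250

250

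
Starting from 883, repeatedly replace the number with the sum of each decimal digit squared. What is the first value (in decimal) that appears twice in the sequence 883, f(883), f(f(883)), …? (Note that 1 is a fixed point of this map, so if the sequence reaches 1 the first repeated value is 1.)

883 → 8² + 8² + 3² = 137
137 → 1² + 3² + 7² = 59
59 → 5² + 9² = 106
106 → 1² + 0² + 6² = 37
37 → 3² + 7² = 58
58 → 5² + 8² = 89
89 → 8² + 9² = 145
145 → 1² + 4² + 5² = 42
42 → 4² + 2² = 20
20 → 2² + 0² = 4
4 → 4² = 16
16 → 1² + 6² = 37  — 37 already appeared earlier.

37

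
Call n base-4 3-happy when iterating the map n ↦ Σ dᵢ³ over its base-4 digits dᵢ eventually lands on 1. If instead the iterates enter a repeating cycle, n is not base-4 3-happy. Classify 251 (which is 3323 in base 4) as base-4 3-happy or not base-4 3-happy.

251 = (3,3,2,3)_4 → 89
89 = (1,1,2,1)_4 → 11
11 = (2,3)_4 → 35
35 = (2,0,3)_4 → 35  — 35 already seen; the sequence cycles without reaching 1.

not base-4 3-happy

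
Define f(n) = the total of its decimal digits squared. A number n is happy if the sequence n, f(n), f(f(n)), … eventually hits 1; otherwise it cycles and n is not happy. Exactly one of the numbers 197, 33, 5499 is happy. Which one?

197: 197 → 131 → 11 → 2 → 4 → 16 → 37 → 58 → 89 → 145 → 42 → 20 → 4  — repeats 4 (not happy)
33: 33 → 18 → 65 → 61 → 37 → 58 → 89 → 145 → 42 → 20 → 4 → 16 → 37  — repeats 37 (not happy)
5499: 5499 → 203 → 13 → 10 → 1  — reaches 1 (happy)

5499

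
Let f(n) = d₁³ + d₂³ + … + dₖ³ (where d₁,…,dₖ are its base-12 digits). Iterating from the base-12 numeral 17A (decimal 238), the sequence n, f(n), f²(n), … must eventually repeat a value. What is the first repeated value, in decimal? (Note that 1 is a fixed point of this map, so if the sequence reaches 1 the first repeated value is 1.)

238 = (1,7,10)_12 → 1344
1344 = (9,4,0)_12 → 793
793 = (5,6,1)_12 → 342
342 = (2,4,6)_12 → 288
288 = (2,0,0)_12 → 8
8 = (8)_12 → 512
512 = (3,6,8)_12 → 755
755 = (5,2,11)_12 → 1464
1464 = (10,2,0)_12 → 1008
1008 = (7,0,0)_12 → 343
343 = (2,4,7)_12 → 415
415 = (2,10,7)_12 → 1351
1351 = (9,4,7)_12 → 1136
1136 = (7,10,8)_12 → 1855
1855 = (1,0,10,7)_12 → 1344  — 1344 already appeared earlier.

1344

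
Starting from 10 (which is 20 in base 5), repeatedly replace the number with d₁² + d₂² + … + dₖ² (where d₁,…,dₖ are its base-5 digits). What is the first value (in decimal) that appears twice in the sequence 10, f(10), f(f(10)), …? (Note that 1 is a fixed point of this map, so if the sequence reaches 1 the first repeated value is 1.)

10 = (2,0)_5 → 2² + 0² = 4
4 = (4)_5 → 4² = 16
16 = (3,1)_5 → 3² + 1² = 10  — 10 already appeared earlier.

10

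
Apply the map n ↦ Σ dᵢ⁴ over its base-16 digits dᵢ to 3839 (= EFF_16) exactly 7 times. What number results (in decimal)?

59314

3839 = (14,15,15)_16 → 139666
139666 = (2,2,1,9,2)_16 → 6610
6610 = (1,9,13,2)_16 → 35139
35139 = (8,9,4,3)_16 → 10994
10994 = (2,10,15,2)_16 → 60657
60657 = (14,12,15,1)_16 → 109778
109778 = (1,10,12,13,2)_16 → 59314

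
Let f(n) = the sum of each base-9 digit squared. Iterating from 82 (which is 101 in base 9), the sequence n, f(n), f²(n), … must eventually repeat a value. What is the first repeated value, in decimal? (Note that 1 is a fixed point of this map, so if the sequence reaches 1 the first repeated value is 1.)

82 = (1,0,1)_9 → 1² + 0² + 1² = 2
2 = (2)_9 → 2² = 4
4 = (4)_9 → 4² = 16
16 = (1,7)_9 → 1² + 7² = 50
50 = (5,5)_9 → 5² + 5² = 50  — 50 already appeared earlier.

50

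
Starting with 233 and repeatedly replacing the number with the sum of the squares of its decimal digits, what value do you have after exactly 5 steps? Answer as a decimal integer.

233 → 2² + 3² + 3² = 4 + 9 + 9 = 22
22 → 2² + 2² = 4 + 4 = 8
8 → 8² = 64
64 → 6² + 4² = 36 + 16 = 52
52 → 5² + 2² = 25 + 4 = 29

29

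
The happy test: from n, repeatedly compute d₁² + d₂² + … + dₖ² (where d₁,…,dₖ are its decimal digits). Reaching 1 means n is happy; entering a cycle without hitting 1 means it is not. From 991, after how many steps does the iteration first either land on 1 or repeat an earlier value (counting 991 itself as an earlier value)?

991 → 163
163 → 46
46 → 52
52 → 29
29 → 85
85 → 89
89 → 145
145 → 42
42 → 20
20 → 4
4 → 16
16 → 37
37 → 58
58 → 89  — 89 repeats.
That took 14 steps.

14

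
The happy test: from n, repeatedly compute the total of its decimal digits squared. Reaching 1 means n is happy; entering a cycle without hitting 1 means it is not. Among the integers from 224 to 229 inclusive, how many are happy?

1

224: 224 → 24 → 20 → 4 → 16 → 37 → 58 → 89 → 145 → 42 → 20  (repeats 20)
225: 225 → 33 → 18 → 65 → 61 → 37 → 58 → 89 → 145 → 42 → 20 → 4 → 16 → 37  (repeats 37)
226: 226 → 44 → 32 → 13 → 10 → 1  (reaches 1)
227: 227 → 57 → 74 → 65 → 61 → 37 → 58 → 89 → 145 → 42 → 20 → 4 → 16 → 37  (repeats 37)
228: 228 → 72 → 53 → 34 → 25 → 29 → 85 → 89 → 145 → 42 → 20 → 4 → 16 → 37 → 58 → 89  (repeats 89)
229: 229 → 89 → 145 → 42 → 20 → 4 → 16 → 37 → 58 → 89  (repeats 89)
happy: 226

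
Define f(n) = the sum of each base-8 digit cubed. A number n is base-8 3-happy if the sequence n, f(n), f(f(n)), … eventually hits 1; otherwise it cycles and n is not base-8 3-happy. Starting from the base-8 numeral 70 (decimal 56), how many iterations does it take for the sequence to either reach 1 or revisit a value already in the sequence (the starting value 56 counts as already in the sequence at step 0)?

56 = (7,0)_8 → 343
343 = (5,2,7)_8 → 476
476 = (7,3,4)_8 → 434
434 = (6,6,2)_8 → 440
440 = (6,7,0)_8 → 559
559 = (1,0,5,7)_8 → 469
469 = (7,2,5)_8 → 476  — 476 repeats.
That took 7 steps.

7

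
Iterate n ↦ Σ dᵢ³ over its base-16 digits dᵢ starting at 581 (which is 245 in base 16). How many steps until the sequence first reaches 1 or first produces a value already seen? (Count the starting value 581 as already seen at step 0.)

581 = (2,4,5)_16 → 2³ + 4³ + 5³ = 8 + 64 + 125 = 197
197 = (12,5)_16 → 12³ + 5³ = 1728 + 125 = 1853
1853 = (7,3,13)_16 → 7³ + 3³ + 13³ = 343 + 27 + 2197 = 2567
2567 = (10,0,7)_16 → 10³ + 0³ + 7³ = 1000 + 0 + 343 = 1343
1343 = (5,3,15)_16 → 5³ + 3³ + 15³ = 125 + 27 + 3375 = 3527
3527 = (13,12,7)_16 → 13³ + 12³ + 7³ = 2197 + 1728 + 343 = 4268
4268 = (1,0,10,12)_16 → 1³ + 0³ + 10³ + 12³ = 1 + 0 + 1000 + 1728 = 2729
2729 = (10,10,9)_16 → 10³ + 10³ + 9³ = 1000 + 1000 + 729 = 2729  — 2729 repeats.
That took 8 steps.

8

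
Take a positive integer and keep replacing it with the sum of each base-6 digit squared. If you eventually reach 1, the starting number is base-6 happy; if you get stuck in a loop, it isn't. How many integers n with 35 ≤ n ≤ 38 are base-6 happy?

1

35: 35 → 50 → 9 → 10 → 17 → 29 → 41 → 26 → 20 → 13 → 5 → 25 → 17  — not base-6 happy
36: 36 → 1  — base-6 happy
37: 37 → 2 → 4 → 16 → 20 → 13 → 5 → 25 → 17 → 29 → 41 → 26 → 20  — not base-6 happy
38: 38 → 5 → 25 → 17 → 29 → 41 → 26 → 20 → 13 → 5  — not base-6 happy
base-6 happy: 36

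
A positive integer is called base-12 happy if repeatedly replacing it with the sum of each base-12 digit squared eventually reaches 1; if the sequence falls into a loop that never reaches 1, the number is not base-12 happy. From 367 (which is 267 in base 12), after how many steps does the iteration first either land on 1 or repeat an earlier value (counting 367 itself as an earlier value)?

367 = (2,6,7)_12 → 2² + 6² + 7² = 89
89 = (7,5)_12 → 7² + 5² = 74
74 = (6,2)_12 → 6² + 2² = 40
40 = (3,4)_12 → 3² + 4² = 25
25 = (2,1)_12 → 2² + 1² = 5
5 = (5)_12 → 5² = 25  — 25 repeats.
That took 6 steps.

6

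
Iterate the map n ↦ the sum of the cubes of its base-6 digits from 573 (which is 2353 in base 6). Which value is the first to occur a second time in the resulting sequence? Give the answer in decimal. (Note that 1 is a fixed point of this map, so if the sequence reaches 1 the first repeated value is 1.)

573 = (2,3,5,3)_6 → 2³ + 3³ + 5³ + 3³ = 8 + 27 + 125 + 27 = 187
187 = (5,1,1)_6 → 5³ + 1³ + 1³ = 125 + 1 + 1 = 127
127 = (3,3,1)_6 → 3³ + 3³ + 1³ = 27 + 27 + 1 = 55
55 = (1,3,1)_6 → 1³ + 3³ + 1³ = 1 + 27 + 1 = 29
29 = (4,5)_6 → 4³ + 5³ = 64 + 125 = 189
189 = (5,1,3)_6 → 5³ + 1³ + 3³ = 125 + 1 + 27 = 153
153 = (4,1,3)_6 → 4³ + 1³ + 3³ = 64 + 1 + 27 = 92
92 = (2,3,2)_6 → 2³ + 3³ + 2³ = 8 + 27 + 8 = 43
43 = (1,1,1)_6 → 1³ + 1³ + 1³ = 1 + 1 + 1 = 3
3 = (3)_6 → 3³ = 27
27 = (4,3)_6 → 4³ + 3³ = 64 + 27 = 91
91 = (2,3,1)_6 → 2³ + 3³ + 1³ = 8 + 27 + 1 = 36
36 = (1,0,0)_6 → 1³ + 0³ + 0³ = 1 + 0 + 0 = 1  — reached the fixed point 1.
1 → 1, so 1 is the first repeated value.

1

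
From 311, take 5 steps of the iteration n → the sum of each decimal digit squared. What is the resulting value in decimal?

311 → 3² + 1² + 1² = 9 + 1 + 1 = 11
11 → 1² + 1² = 1 + 1 = 2
2 → 2² = 4
4 → 4² = 16
16 → 1² + 6² = 1 + 36 = 37

37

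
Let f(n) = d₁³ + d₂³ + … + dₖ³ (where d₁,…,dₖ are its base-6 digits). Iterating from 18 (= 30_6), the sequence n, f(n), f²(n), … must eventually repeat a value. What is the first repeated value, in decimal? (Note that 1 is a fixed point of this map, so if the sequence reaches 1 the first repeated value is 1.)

1

18 = (3,0)_6 → 3³ + 0³ = 27 + 0 = 27
27 = (4,3)_6 → 4³ + 3³ = 64 + 27 = 91
91 = (2,3,1)_6 → 2³ + 3³ + 1³ = 8 + 27 + 1 = 36
36 = (1,0,0)_6 → 1³ + 0³ + 0³ = 1 + 0 + 0 = 1  — reached the fixed point 1.
1 → 1, so 1 is the first repeated value.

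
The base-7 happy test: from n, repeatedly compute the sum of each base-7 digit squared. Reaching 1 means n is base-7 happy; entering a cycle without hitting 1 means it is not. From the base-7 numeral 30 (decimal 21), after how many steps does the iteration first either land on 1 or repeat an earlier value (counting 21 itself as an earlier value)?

21 = (3,0)_7 → 3² + 0² = 9
9 = (1,2)_7 → 1² + 2² = 5
5 = (5)_7 → 5² = 25
25 = (3,4)_7 → 3² + 4² = 25  — 25 repeats.
That took 4 steps.

4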